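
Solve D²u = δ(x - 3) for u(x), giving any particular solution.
\frac{|x - 3|}{2}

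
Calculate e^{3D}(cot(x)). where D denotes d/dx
\cot{\left(x + 3 \right)}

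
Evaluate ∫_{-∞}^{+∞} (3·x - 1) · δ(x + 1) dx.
-4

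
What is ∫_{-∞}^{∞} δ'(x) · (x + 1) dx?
-1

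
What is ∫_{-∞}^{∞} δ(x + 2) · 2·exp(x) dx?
\frac{2}{e^{2}}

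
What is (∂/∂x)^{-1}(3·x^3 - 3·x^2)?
\frac{3 x^{4}}{4} - x^{3}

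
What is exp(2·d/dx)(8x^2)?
8 x^{2} + 32 x + 32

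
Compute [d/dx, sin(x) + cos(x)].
- \sin{\left(x \right)} + \cos{\left(x \right)}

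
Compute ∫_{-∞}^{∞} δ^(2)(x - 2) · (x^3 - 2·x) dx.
12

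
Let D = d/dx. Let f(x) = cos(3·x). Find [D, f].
- 3 \sin{\left(3 x \right)}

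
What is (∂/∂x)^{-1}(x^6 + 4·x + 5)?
\frac{x^{7}}{7} + 2 x^{2} + 5 x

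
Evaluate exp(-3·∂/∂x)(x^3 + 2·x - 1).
x^{3} - 9 x^{2} + 29 x - 34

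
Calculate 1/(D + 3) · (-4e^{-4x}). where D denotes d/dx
4 e^{- 4 x}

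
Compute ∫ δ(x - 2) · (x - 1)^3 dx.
1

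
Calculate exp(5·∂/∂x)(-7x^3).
- 7 x^{3} - 105 x^{2} - 525 x - 875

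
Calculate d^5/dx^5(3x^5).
360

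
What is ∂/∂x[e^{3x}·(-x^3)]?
3 x^{2} \left(- x - 1\right) e^{3 x}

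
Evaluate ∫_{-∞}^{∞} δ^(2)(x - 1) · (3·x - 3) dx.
0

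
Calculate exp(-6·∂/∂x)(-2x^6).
- 2 x^{6} + 72 x^{5} - 1080 x^{4} + 8640 x^{3} - 38880 x^{2} + 93312 x - 93312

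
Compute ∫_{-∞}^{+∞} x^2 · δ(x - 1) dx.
1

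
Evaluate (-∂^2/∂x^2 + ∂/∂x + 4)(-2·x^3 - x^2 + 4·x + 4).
- 8 x^{3} - 10 x^{2} + 26 x + 22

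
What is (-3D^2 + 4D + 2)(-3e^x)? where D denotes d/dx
- 9 e^{x}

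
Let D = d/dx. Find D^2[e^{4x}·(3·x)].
\left(48 x + 24\right) e^{4 x}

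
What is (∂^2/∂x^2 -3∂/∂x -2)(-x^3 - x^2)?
2 x^{3} + 11 x^{2} - 2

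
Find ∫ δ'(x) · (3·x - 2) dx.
-3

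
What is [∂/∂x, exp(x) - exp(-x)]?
2 \cosh{\left(x \right)}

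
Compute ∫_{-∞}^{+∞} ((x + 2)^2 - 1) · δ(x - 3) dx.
24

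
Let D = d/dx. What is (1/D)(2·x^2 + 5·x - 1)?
\frac{2 x^{3}}{3} + \frac{5 x^{2}}{2} - x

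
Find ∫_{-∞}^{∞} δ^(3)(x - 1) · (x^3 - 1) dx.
-6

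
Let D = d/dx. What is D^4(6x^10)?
30240 x^{6}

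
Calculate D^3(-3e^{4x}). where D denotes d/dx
- 192 e^{4 x}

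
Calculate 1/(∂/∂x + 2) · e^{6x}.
\frac{e^{6 x}}{8}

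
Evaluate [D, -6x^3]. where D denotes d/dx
- 18 x^{2}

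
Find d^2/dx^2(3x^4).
36 x^{2}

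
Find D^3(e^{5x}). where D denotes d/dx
125 e^{5 x}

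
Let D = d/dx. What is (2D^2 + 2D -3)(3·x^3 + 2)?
- 9 x^{3} + 18 x^{2} + 36 x - 6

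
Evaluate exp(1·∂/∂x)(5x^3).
5 x^{3} + 15 x^{2} + 15 x + 5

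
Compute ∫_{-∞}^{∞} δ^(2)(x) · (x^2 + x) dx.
2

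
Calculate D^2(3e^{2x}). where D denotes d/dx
12 e^{2 x}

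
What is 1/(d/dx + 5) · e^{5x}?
\frac{e^{5 x}}{10}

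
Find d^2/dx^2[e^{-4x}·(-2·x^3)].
4 x \left(- 8 x^{2} + 12 x - 3\right) e^{- 4 x}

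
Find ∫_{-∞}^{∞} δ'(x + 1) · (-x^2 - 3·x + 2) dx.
1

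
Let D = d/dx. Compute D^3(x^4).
24 x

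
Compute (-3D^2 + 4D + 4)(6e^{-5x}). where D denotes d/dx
- 546 e^{- 5 x}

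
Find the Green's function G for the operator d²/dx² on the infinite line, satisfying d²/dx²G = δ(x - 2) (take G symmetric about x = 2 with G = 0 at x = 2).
\frac{|x - 2|}{2}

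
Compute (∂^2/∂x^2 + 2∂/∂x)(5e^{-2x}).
0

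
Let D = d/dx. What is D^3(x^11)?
990 x^{8}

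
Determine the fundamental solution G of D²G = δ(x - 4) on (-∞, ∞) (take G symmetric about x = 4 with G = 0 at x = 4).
\frac{|x - 4|}{2}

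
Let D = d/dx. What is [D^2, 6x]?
12D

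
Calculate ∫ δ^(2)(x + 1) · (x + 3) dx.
0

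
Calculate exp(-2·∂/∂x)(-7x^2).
- 7 x^{2} + 28 x - 28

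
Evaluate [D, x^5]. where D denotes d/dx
5 x^{4}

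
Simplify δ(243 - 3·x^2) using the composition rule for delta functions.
\frac{\delta(x - 9) + \delta(x + 9)}{54}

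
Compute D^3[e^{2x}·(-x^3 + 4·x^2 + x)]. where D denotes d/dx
\left(- 8 x^{3} - 4 x^{2} + 68 x + 54\right) e^{2 x}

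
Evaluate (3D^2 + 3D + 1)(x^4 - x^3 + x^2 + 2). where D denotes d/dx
x^{4} + 11 x^{3} + 28 x^{2} - 12 x + 8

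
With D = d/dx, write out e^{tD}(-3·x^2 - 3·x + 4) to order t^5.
- 3 t^{2} - 3 t \left(2 x + 1\right) - 3 x^{2} - 3 x + 4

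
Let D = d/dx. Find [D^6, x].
6D^{5}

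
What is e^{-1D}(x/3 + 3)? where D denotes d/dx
\frac{x}{3} + \frac{8}{3}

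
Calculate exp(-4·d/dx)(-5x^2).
- 5 x^{2} + 40 x - 80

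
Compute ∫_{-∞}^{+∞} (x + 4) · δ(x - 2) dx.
6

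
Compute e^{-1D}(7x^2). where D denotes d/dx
7 x^{2} - 14 x + 7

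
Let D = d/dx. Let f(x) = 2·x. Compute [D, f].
2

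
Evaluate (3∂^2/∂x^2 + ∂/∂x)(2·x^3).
6 x \left(x + 6\right)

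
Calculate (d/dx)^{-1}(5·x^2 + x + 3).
\frac{5 x^{3}}{3} + \frac{x^{2}}{2} + 3 x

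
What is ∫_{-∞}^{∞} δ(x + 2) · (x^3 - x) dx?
-6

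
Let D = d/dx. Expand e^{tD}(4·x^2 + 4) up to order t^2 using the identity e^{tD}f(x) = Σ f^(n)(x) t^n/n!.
4 t^{2} + 8 t x + 4 x^{2} + 4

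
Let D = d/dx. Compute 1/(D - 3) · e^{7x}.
\frac{e^{7 x}}{4}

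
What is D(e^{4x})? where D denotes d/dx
4 e^{4 x}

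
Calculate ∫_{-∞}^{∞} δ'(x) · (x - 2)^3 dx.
-12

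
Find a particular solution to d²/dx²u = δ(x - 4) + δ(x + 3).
\frac{|x - 4|}{2} + \frac{|x + 3|}{2}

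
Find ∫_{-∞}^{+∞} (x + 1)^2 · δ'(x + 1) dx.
0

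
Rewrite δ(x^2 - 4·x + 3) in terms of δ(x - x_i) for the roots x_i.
\frac{\delta(x - 1) + \delta(x - 3)}{2}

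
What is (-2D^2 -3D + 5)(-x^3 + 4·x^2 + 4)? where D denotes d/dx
- 5 x^{3} + 29 x^{2} - 12 x + 4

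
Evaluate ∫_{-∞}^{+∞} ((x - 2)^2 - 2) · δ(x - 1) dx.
-1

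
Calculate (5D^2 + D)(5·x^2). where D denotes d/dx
10 x + 50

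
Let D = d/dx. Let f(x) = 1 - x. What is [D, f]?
-1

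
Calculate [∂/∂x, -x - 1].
-1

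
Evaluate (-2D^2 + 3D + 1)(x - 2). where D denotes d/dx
x + 1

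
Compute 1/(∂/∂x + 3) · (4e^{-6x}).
- \frac{4 e^{- 6 x}}{3}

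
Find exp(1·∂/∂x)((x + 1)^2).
x^{2} + 4 x + 4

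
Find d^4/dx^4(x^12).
11880 x^{8}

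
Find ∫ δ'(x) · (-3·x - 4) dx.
3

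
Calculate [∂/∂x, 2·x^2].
4 x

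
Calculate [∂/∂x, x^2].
2 x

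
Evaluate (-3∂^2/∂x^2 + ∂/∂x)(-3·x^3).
9 x \left(6 - x\right)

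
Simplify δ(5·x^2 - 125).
\frac{\delta(x - 5) + \delta(x + 5)}{50}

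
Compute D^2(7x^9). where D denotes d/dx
504 x^{7}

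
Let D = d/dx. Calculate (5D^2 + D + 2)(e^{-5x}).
122 e^{- 5 x}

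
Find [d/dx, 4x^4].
16 x^{3}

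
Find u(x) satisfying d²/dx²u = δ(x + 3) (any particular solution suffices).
\frac{|x + 3|}{2}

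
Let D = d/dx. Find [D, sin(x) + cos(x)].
- \sin{\left(x \right)} + \cos{\left(x \right)}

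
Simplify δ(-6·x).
\frac{\delta(x)}{6}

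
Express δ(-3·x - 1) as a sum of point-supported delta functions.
\frac{\delta(x + 1/3)}{3}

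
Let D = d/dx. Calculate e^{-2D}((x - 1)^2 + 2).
x^{2} - 6 x + 11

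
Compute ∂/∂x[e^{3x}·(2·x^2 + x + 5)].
\left(6 x^{2} + 7 x + 16\right) e^{3 x}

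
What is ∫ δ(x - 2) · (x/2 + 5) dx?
6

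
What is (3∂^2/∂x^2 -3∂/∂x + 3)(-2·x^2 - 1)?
- 6 x^{2} + 12 x - 15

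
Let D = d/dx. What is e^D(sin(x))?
\sin{\left(x + 1 \right)}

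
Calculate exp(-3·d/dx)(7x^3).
7 x^{3} - 63 x^{2} + 189 x - 189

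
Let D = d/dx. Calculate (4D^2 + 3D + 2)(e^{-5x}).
87 e^{- 5 x}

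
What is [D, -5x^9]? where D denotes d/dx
- 45 x^{8}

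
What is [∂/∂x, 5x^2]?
10 x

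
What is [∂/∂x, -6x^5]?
- 30 x^{4}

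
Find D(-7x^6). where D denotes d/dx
- 42 x^{5}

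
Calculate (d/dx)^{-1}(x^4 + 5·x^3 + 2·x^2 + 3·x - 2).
\frac{x^{5}}{5} + \frac{5 x^{4}}{4} + \frac{2 x^{3}}{3} + \frac{3 x^{2}}{2} - 2 x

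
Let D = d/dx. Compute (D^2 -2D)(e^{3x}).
3 e^{3 x}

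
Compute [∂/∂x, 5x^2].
10 x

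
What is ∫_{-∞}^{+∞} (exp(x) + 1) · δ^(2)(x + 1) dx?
e^{-1}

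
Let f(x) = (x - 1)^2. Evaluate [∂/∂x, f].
2 x - 2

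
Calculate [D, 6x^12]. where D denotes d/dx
72 x^{11}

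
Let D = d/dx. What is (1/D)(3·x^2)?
x^{3}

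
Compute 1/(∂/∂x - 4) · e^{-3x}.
- \frac{e^{- 3 x}}{7}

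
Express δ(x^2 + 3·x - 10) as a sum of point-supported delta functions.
\frac{\delta(x - 2) + \delta(x + 5)}{7}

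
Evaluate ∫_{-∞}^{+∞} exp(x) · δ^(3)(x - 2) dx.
- e^{2}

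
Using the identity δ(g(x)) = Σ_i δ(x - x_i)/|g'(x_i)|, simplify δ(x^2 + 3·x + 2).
\frac{\delta(x + 2) + \delta(x + 1)}{1}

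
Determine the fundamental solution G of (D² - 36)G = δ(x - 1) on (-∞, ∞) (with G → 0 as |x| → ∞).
-\frac{e^{-6|x - 1|}}{12}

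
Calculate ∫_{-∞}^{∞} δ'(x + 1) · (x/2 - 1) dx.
- \frac{1}{2}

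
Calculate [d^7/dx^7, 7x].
49\frac{d^{6}}{dx^{6}}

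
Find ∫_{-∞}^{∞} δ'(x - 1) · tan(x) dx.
- \tan^{2}{\left(1 \right)} - 1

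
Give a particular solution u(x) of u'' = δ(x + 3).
\frac{|x + 3|}{2}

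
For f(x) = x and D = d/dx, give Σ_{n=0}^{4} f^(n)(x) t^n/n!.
t + x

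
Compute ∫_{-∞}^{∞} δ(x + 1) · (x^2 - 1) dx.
0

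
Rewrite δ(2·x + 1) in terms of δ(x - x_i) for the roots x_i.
\frac{\delta(x + 1/2)}{2}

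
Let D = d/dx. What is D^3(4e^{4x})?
256 e^{4 x}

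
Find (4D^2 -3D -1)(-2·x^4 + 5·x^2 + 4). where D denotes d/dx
2 x^{4} + 24 x^{3} - 101 x^{2} - 30 x + 36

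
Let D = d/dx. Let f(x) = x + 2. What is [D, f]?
1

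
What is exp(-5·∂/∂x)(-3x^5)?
- 3 x^{5} + 75 x^{4} - 750 x^{3} + 3750 x^{2} - 9375 x + 9375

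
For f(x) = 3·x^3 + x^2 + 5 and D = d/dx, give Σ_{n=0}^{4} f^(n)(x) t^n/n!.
3 t^{3} + t^{2} \left(9 x + 1\right) + t x \left(9 x + 2\right) + 3 x^{3} + x^{2} + 5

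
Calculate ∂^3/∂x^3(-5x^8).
- 1680 x^{5}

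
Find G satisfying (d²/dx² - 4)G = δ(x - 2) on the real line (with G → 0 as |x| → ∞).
-\frac{e^{-2|x - 2|}}{4}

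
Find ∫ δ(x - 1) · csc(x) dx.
\csc{\left(1 \right)}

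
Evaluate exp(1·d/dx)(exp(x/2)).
e^{\frac{x}{2} + \frac{1}{2}}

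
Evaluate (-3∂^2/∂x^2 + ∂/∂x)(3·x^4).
12 x^{2} \left(x - 9\right)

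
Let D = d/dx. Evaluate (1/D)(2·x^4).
\frac{2 x^{5}}{5}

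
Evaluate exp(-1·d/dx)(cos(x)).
\cos{\left(x - 1 \right)}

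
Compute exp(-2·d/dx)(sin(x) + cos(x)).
\sqrt{2} \cos{\left(- x + \frac{\pi}{4} + 2 \right)}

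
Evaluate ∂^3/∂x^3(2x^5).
120 x^{2}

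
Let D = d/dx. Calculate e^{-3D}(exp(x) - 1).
e^{x - 3} - 1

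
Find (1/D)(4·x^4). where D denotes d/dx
\frac{4 x^{5}}{5}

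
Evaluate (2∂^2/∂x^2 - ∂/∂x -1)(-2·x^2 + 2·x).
2 x^{2} + 2 x - 10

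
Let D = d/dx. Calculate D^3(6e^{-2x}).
- 48 e^{- 2 x}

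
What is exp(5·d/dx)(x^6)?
x^{6} + 30 x^{5} + 375 x^{4} + 2500 x^{3} + 9375 x^{2} + 18750 x + 15625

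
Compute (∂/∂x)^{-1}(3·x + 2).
\frac{3 x^{2}}{2} + 2 x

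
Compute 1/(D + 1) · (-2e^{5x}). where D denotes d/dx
- \frac{e^{5 x}}{3}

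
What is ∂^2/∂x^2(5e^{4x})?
80 e^{4 x}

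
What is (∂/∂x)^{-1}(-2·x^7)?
- \frac{x^{8}}{4}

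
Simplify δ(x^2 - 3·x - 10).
\frac{\delta(x - 5) + \delta(x + 2)}{7}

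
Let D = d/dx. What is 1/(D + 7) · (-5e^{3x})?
- \frac{e^{3 x}}{2}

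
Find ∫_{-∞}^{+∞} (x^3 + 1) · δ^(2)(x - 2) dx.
12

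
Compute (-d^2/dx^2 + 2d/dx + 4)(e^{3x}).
e^{3 x}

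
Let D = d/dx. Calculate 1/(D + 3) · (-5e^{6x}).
- \frac{5 e^{6 x}}{9}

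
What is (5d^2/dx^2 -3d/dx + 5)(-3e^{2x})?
- 57 e^{2 x}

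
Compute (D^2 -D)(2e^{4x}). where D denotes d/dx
24 e^{4 x}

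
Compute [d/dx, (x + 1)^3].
3 \left(x + 1\right)^{2}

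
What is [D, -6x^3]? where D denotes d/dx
- 18 x^{2}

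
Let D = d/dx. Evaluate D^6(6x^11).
1995840 x^{5}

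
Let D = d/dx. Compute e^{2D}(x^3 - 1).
x^{3} + 6 x^{2} + 12 x + 7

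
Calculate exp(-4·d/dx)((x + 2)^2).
x^{2} - 4 x + 4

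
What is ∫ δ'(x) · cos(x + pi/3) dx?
\frac{\sqrt{3}}{2}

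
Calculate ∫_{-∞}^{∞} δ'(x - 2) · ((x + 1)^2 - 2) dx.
-6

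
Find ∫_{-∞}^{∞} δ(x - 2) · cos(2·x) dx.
\cos{\left(4 \right)}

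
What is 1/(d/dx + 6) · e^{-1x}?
\frac{e^{- x}}{5}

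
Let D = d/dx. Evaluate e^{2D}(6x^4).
6 x^{4} + 48 x^{3} + 144 x^{2} + 192 x + 96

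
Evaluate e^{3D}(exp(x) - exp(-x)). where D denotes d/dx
2 \sinh{\left(x + 3 \right)}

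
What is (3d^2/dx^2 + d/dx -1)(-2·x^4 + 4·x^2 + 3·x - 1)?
2 x^{4} - 8 x^{3} - 76 x^{2} + 5 x + 28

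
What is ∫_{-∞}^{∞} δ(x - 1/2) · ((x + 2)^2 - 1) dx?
\frac{21}{4}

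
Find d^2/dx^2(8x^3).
48 x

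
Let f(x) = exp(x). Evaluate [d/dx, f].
e^{x}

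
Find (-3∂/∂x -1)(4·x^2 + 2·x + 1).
- 4 x^{2} - 26 x - 7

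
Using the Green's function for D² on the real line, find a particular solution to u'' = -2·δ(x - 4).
-|x - 4|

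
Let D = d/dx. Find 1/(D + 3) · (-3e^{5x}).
- \frac{3 e^{5 x}}{8}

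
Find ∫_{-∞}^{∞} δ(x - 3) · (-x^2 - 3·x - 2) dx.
-20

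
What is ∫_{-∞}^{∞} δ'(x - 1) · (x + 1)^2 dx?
-4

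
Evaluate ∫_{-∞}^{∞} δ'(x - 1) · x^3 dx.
-3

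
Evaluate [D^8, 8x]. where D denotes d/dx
64D^{7}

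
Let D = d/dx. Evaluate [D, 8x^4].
32 x^{3}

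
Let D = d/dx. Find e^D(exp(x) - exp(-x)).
2 \sinh{\left(x + 1 \right)}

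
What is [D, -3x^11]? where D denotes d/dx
- 33 x^{10}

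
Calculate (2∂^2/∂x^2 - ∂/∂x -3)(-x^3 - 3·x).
3 x^{3} + 3 x^{2} - 3 x + 3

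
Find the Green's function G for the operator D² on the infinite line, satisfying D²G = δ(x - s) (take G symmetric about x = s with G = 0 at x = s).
\frac{|x - s|}{2}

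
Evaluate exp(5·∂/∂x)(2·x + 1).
2 x + 11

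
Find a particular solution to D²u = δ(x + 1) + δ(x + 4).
\frac{|x + 1|}{2} + \frac{|x + 4|}{2}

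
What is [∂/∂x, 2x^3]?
6 x^{2}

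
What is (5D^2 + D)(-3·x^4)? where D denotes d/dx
12 x^{2} \left(- x - 15\right)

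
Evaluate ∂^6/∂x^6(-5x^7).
- 25200 x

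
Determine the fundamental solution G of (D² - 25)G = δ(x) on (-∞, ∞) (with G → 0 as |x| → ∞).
-\frac{e^{-5|x|}}{10}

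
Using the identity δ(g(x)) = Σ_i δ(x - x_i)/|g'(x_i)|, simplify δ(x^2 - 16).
\frac{\delta(x - 4) + \delta(x + 4)}{8}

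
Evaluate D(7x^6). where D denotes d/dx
42 x^{5}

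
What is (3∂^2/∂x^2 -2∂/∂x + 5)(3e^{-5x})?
270 e^{- 5 x}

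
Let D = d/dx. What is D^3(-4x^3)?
-24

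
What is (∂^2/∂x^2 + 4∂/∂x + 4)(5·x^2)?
20 x^{2} + 40 x + 10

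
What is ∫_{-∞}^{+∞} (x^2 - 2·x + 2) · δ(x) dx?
2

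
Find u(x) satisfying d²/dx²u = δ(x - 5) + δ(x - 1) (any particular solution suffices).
\frac{|x - 5|}{2} + \frac{|x - 1|}{2}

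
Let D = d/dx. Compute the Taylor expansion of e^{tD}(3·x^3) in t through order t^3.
3 t^{3} + 9 t^{2} x + 9 t x^{2} + 3 x^{3}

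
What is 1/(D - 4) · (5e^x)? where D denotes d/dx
- \frac{5 e^{x}}{3}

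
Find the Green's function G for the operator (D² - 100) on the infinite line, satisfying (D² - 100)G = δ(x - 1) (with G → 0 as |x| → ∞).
-\frac{e^{-10|x - 1|}}{20}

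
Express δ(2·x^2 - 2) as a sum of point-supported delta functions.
\frac{\delta(x - 1) + \delta(x + 1)}{4}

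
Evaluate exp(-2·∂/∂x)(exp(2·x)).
e^{2 x - 4}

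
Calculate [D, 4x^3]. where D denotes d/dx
12 x^{2}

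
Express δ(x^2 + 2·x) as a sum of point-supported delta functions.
\frac{\delta(x + 2) + \delta(x)}{2}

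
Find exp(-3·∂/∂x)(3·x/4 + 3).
\frac{3 x}{4} + \frac{3}{4}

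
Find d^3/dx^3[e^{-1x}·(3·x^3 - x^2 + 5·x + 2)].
\left(- 3 x^{3} + 28 x^{2} - 65 x + 37\right) e^{- x}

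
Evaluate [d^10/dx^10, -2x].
-20\frac{d^{9}}{dx^{9}}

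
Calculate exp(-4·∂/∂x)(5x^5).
5 x^{5} - 100 x^{4} + 800 x^{3} - 3200 x^{2} + 6400 x - 5120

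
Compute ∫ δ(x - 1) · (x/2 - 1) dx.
- \frac{1}{2}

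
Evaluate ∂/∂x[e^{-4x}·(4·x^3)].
x^{2} \left(12 - 16 x\right) e^{- 4 x}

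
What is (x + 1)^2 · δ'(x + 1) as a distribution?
0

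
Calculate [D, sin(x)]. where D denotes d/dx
\cos{\left(x \right)}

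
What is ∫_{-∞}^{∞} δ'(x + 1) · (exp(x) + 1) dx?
- \frac{1}{e}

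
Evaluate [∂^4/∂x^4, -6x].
-24\frac{d^{3}}{dx^{3}}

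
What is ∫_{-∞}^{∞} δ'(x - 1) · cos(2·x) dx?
2 \sin{\left(2 \right)}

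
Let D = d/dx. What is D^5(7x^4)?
0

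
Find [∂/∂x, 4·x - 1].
4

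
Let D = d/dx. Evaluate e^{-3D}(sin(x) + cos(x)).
\sqrt{2} \cos{\left(- x + \frac{\pi}{4} + 3 \right)}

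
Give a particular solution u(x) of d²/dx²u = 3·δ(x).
\frac{3|x|}{2}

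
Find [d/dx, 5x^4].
20 x^{3}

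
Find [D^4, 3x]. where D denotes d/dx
12D^{3}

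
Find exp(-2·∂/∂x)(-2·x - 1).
3 - 2 x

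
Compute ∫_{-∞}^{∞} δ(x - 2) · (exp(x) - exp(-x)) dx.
2 \sinh{\left(2 \right)}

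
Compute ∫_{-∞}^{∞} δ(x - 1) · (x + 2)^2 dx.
9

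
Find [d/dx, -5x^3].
- 15 x^{2}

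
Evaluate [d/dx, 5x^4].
20 x^{3}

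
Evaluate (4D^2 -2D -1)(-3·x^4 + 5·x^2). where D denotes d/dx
3 x^{4} + 24 x^{3} - 149 x^{2} - 20 x + 40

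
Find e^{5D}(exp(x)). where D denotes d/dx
e^{x + 5}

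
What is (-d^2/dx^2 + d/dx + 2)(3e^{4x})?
- 30 e^{4 x}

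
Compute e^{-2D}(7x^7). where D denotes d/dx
7 x^{7} - 98 x^{6} + 588 x^{5} - 1960 x^{4} + 3920 x^{3} - 4704 x^{2} + 3136 x - 896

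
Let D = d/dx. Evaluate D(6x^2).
12 x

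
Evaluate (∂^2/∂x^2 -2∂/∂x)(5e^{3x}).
15 e^{3 x}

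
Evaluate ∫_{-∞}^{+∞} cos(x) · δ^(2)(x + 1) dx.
- \cos{\left(1 \right)}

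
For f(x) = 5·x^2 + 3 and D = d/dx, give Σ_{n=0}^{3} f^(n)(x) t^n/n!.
5 t^{2} + 10 t x + 5 x^{2} + 3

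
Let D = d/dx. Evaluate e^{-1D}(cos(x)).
\cos{\left(x - 1 \right)}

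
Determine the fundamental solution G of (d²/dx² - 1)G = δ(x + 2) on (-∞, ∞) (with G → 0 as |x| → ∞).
-\frac{e^{-|x + 2|}}{2}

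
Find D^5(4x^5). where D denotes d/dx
480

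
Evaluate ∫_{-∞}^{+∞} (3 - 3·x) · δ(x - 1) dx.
0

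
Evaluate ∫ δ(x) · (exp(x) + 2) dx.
3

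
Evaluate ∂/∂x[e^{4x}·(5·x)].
\left(20 x + 5\right) e^{4 x}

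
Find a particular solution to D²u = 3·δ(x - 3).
\frac{3|x - 3|}{2}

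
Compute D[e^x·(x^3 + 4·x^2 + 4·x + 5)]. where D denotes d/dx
\left(x^{3} + 7 x^{2} + 12 x + 9\right) e^{x}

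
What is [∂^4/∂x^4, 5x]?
20\frac{d^{3}}{dx^{3}}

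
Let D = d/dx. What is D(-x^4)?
- 4 x^{3}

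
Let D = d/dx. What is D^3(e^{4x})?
64 e^{4 x}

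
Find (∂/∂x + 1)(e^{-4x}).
- 3 e^{- 4 x}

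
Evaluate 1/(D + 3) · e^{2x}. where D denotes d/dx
\frac{e^{2 x}}{5}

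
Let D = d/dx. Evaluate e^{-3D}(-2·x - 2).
4 - 2 x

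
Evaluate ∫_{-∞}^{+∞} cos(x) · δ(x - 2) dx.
\cos{\left(2 \right)}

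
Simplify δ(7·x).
\frac{\delta(x)}{7}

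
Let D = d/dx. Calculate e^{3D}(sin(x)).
\sin{\left(x + 3 \right)}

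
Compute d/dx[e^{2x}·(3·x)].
\left(6 x + 3\right) e^{2 x}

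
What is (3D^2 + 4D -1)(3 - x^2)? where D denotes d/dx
x^{2} - 8 x - 9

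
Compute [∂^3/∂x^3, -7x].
-21\frac{d^{2}}{dx^{2}}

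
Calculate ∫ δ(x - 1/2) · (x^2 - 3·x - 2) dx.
- \frac{13}{4}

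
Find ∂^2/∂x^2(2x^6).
60 x^{4}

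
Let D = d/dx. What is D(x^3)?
3 x^{2}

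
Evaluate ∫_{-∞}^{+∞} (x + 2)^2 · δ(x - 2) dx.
16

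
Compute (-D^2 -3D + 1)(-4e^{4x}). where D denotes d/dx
108 e^{4 x}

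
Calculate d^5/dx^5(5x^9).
75600 x^{4}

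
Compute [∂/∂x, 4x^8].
32 x^{7}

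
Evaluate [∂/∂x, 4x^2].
8 x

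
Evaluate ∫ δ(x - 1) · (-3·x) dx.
-3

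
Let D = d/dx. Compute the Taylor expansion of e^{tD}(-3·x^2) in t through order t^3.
- 3 t^{2} - 6 t x - 3 x^{2}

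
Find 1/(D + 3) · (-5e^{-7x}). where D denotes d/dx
\frac{5 e^{- 7 x}}{4}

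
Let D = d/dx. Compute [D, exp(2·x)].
2 e^{2 x}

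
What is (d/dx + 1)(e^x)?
2 e^{x}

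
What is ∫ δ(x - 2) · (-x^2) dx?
-4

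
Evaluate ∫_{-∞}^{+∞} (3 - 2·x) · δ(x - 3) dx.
-3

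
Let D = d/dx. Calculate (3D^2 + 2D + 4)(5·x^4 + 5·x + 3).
20 x^{4} + 40 x^{3} + 180 x^{2} + 20 x + 22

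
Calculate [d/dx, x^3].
3 x^{2}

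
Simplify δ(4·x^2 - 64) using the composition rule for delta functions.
\frac{\delta(x - 4) + \delta(x + 4)}{32}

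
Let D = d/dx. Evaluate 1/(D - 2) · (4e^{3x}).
4 e^{3 x}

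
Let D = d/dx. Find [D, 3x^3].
9 x^{2}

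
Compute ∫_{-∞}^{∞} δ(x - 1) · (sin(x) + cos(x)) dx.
\cos{\left(1 \right)} + \sin{\left(1 \right)}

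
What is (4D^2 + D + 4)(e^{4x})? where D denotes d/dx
72 e^{4 x}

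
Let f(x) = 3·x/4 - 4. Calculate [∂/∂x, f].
\frac{3}{4}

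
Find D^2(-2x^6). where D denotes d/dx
- 60 x^{4}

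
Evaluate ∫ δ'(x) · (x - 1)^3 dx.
-3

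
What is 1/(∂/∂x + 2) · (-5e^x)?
- \frac{5 e^{x}}{3}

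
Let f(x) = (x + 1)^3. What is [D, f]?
3 \left(x + 1\right)^{2}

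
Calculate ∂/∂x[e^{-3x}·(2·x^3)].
6 x^{2} \left(1 - x\right) e^{- 3 x}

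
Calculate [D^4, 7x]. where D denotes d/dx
28D^{3}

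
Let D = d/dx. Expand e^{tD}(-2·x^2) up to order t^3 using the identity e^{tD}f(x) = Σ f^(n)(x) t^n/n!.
- 2 t^{2} - 4 t x - 2 x^{2}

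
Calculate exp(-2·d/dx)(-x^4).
- x^{4} + 8 x^{3} - 24 x^{2} + 32 x - 16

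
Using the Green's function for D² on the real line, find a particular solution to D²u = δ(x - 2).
\frac{|x - 2|}{2}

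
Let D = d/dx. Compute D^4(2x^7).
1680 x^{3}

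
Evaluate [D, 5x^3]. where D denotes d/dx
15 x^{2}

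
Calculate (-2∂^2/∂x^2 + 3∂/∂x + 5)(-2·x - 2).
- 10 x - 16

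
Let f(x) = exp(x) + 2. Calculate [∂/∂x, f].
e^{x}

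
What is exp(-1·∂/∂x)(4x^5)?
4 x^{5} - 20 x^{4} + 40 x^{3} - 40 x^{2} + 20 x - 4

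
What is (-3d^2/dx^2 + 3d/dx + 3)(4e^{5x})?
- 228 e^{5 x}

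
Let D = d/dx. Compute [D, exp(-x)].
- e^{- x}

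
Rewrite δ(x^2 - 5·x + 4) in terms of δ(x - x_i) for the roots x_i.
\frac{\delta(x - 1) + \delta(x - 4)}{3}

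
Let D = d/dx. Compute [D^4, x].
4D^{3}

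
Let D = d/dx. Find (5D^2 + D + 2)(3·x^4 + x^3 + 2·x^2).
6 x^{4} + 14 x^{3} + 187 x^{2} + 34 x + 20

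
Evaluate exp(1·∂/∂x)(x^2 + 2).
x^{2} + 2 x + 3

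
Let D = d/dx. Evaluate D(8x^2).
16 x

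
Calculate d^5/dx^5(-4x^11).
- 221760 x^{6}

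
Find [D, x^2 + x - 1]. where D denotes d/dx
2 x + 1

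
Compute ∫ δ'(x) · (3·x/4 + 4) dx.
- \frac{3}{4}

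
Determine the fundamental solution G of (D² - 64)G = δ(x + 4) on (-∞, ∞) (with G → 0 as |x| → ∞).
-\frac{e^{-8|x + 4|}}{16}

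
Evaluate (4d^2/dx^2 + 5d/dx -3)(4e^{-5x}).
288 e^{- 5 x}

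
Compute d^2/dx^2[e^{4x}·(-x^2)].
\left(- 16 x^{2} - 16 x - 2\right) e^{4 x}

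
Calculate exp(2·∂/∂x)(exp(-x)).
e^{- x - 2}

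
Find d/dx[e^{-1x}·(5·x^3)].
5 x^{2} \left(3 - x\right) e^{- x}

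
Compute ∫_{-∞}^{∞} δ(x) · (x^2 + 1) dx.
1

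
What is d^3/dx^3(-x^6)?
- 120 x^{3}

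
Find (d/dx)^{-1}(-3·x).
- \frac{3 x^{2}}{2}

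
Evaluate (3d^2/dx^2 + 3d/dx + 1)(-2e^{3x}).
- 74 e^{3 x}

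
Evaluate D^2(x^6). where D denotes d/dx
30 x^{4}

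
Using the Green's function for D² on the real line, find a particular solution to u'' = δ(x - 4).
\frac{|x - 4|}{2}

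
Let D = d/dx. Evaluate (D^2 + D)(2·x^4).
8 x^{2} \left(x + 3\right)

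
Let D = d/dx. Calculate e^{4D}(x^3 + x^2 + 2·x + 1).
x^{3} + 13 x^{2} + 58 x + 89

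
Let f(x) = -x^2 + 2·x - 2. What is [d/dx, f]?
2 - 2 x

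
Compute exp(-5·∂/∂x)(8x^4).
8 x^{4} - 160 x^{3} + 1200 x^{2} - 4000 x + 5000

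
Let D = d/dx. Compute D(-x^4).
- 4 x^{3}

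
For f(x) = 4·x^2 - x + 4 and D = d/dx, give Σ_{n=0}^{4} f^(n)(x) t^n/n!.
4 t^{2} + t \left(8 x - 1\right) + 4 x^{2} - x + 4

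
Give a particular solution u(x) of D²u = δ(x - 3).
\frac{|x - 3|}{2}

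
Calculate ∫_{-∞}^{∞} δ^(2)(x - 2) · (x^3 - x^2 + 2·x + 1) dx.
10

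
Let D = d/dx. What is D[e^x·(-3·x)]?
3 \left(- x - 1\right) e^{x}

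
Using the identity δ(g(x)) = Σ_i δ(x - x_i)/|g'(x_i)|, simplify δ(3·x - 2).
\frac{\delta(x - 2/3)}{3}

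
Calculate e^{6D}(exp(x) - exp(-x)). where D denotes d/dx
2 \sinh{\left(x + 6 \right)}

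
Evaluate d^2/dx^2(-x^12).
- 132 x^{10}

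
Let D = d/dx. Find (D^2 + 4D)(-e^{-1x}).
3 e^{- x}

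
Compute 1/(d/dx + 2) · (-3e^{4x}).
- \frac{e^{4 x}}{2}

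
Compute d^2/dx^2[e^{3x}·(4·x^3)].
12 x \left(3 x^{2} + 6 x + 2\right) e^{3 x}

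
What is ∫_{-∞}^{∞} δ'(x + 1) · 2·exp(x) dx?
- \frac{2}{e}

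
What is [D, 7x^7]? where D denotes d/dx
49 x^{6}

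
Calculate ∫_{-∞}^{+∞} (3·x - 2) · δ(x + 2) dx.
-8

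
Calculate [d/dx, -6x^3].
- 18 x^{2}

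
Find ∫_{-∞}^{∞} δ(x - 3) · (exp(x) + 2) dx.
2 + e^{3}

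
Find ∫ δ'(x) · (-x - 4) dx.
1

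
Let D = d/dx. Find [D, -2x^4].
- 8 x^{3}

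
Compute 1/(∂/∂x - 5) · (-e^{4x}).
e^{4 x}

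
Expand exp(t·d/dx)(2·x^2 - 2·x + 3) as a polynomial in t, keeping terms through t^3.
2 t^{2} + 2 t \left(2 x - 1\right) + 2 x^{2} - 2 x + 3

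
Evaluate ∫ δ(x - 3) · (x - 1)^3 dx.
8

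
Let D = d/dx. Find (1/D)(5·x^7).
\frac{5 x^{8}}{8}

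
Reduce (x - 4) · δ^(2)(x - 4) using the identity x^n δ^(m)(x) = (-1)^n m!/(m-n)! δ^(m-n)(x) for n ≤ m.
-2\delta'(x - 4)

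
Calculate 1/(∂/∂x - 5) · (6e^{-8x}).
- \frac{6 e^{- 8 x}}{13}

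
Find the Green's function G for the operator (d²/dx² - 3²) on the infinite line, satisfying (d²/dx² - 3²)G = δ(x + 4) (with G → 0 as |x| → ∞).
-\frac{e^{-3|x + 4|}}{6}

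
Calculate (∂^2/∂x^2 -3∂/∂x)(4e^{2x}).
- 8 e^{2 x}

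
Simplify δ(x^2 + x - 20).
\frac{\delta(x + 5) + \delta(x - 4)}{9}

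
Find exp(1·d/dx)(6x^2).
6 x^{2} + 12 x + 6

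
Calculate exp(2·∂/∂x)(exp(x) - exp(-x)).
2 \sinh{\left(x + 2 \right)}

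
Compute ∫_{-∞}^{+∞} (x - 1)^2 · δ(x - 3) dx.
4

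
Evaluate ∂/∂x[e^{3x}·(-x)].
\left(- 3 x - 1\right) e^{3 x}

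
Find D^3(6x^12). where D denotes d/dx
7920 x^{9}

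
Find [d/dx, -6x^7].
- 42 x^{6}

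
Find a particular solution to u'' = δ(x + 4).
\frac{|x + 4|}{2}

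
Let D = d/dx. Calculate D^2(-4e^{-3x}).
- 36 e^{- 3 x}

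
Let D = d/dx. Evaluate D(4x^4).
16 x^{3}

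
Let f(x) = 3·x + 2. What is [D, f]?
3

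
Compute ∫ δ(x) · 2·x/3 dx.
0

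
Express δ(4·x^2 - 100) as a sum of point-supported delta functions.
\frac{\delta(x - 5) + \delta(x + 5)}{40}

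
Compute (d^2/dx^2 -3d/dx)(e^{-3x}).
18 e^{- 3 x}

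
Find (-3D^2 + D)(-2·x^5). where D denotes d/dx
10 x^{3} \left(12 - x\right)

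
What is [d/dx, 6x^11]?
66 x^{10}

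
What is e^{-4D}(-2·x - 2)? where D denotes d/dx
6 - 2 x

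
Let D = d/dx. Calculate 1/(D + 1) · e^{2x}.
\frac{e^{2 x}}{3}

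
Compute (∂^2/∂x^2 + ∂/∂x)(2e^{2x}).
12 e^{2 x}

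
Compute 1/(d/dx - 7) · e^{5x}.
- \frac{e^{5 x}}{2}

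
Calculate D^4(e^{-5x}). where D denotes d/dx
625 e^{- 5 x}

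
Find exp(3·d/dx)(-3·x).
- 3 x - 9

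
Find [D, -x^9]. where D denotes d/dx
- 9 x^{8}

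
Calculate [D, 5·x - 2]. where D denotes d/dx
5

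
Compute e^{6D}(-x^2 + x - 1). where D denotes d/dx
- x^{2} - 11 x - 31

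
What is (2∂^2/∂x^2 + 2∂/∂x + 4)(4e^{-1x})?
16 e^{- x}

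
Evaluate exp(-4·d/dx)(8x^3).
8 x^{3} - 96 x^{2} + 384 x - 512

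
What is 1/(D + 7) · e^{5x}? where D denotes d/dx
\frac{e^{5 x}}{12}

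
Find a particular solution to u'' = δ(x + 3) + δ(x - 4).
\frac{|x + 3|}{2} + \frac{|x - 4|}{2}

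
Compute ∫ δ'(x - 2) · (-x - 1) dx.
1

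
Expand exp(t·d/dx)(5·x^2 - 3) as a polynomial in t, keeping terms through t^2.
5 t^{2} + 10 t x + 5 x^{2} - 3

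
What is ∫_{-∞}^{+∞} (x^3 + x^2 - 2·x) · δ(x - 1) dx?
0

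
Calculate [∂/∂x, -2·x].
-2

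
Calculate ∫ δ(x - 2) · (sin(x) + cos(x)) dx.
\cos{\left(2 \right)} + \sin{\left(2 \right)}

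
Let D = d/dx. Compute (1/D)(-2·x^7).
- \frac{x^{8}}{4}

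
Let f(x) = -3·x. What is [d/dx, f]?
-3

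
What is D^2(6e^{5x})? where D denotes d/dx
150 e^{5 x}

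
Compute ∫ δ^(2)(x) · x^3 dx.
0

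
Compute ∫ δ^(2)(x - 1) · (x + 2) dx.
0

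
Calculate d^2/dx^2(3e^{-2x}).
12 e^{- 2 x}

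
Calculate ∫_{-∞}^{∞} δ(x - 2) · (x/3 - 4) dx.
- \frac{10}{3}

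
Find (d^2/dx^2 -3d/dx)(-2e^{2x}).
4 e^{2 x}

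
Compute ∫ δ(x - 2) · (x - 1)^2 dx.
1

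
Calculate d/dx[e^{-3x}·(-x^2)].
x \left(3 x - 2\right) e^{- 3 x}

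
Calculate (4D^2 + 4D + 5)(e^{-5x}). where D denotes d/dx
85 e^{- 5 x}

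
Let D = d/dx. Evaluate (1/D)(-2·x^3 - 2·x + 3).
- \frac{x^{4}}{2} - x^{2} + 3 x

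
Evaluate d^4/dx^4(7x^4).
168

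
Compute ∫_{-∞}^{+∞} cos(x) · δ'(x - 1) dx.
\sin{\left(1 \right)}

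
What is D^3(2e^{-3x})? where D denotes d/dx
- 54 e^{- 3 x}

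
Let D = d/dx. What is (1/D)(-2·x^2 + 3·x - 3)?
- \frac{2 x^{3}}{3} + \frac{3 x^{2}}{2} - 3 x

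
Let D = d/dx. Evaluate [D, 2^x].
2^{x} \log{\left(2 \right)}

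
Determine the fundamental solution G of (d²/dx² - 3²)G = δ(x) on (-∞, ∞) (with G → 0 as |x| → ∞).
-\frac{e^{-3|x|}}{6}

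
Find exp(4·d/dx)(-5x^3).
- 5 x^{3} - 60 x^{2} - 240 x - 320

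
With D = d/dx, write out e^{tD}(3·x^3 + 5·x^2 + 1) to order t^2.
t^{2} \left(9 x + 5\right) + t x \left(9 x + 10\right) + 3 x^{3} + 5 x^{2} + 1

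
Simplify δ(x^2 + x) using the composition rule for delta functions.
\frac{\delta(x + 1) + \delta(x)}{1}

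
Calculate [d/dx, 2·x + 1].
2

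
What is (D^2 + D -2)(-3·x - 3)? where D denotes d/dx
6 x + 3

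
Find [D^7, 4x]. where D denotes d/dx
28D^{6}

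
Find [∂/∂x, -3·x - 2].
-3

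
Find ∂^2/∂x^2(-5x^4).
- 60 x^{2}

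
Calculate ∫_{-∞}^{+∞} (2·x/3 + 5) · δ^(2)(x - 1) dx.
0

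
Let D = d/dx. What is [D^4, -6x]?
-24D^{3}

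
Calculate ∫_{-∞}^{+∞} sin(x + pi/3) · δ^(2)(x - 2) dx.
- \sin{\left(\frac{\pi}{3} + 2 \right)}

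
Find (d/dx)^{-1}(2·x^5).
\frac{x^{6}}{3}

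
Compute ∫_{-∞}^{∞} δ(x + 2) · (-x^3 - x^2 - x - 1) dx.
5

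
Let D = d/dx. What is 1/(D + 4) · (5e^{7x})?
\frac{5 e^{7 x}}{11}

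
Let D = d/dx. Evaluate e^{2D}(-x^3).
- x^{3} - 6 x^{2} - 12 x - 8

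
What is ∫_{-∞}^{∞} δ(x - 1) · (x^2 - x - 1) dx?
-1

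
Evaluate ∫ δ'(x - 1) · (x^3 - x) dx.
-2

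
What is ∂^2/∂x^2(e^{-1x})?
e^{- x}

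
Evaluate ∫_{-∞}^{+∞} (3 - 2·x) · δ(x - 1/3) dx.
\frac{7}{3}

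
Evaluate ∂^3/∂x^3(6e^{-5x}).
- 750 e^{- 5 x}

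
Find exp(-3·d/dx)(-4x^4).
- 4 x^{4} + 48 x^{3} - 216 x^{2} + 432 x - 324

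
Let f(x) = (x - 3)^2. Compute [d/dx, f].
2 x - 6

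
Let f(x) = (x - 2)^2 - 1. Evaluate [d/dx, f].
2 x - 4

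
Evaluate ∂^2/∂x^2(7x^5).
140 x^{3}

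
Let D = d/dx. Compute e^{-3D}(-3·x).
9 - 3 x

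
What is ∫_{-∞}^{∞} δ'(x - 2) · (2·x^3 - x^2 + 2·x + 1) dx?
-22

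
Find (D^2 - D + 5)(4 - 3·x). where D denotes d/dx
23 - 15 x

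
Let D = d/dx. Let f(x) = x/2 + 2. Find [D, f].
\frac{1}{2}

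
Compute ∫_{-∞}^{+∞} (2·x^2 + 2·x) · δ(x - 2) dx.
12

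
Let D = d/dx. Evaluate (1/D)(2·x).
x^{2}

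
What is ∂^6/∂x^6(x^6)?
720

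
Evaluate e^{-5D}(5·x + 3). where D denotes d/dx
5 x - 22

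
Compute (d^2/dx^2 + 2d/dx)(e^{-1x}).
- e^{- x}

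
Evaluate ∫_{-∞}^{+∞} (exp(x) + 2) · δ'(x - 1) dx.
- e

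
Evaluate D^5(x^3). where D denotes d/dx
0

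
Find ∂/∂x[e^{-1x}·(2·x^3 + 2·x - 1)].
\left(- 2 x^{3} + 6 x^{2} - 2 x + 3\right) e^{- x}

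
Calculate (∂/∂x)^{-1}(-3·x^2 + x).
- x^{3} + \frac{x^{2}}{2}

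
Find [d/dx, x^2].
2 x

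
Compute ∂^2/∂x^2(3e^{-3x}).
27 e^{- 3 x}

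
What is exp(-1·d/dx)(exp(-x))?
e^{1 - x}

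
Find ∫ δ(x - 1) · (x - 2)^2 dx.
1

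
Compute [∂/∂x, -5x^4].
- 20 x^{3}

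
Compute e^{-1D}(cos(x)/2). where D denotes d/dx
\frac{\cos{\left(x - 1 \right)}}{2}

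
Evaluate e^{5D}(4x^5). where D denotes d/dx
4 x^{5} + 100 x^{4} + 1000 x^{3} + 5000 x^{2} + 12500 x + 12500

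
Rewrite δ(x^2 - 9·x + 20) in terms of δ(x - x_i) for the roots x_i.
\frac{\delta(x - 4) + \delta(x - 5)}{1}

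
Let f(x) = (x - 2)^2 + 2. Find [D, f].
2 x - 4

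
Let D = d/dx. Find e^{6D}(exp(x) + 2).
e^{x + 6} + 2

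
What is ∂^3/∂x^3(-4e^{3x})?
- 108 e^{3 x}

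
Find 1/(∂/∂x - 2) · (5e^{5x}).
\frac{5 e^{5 x}}{3}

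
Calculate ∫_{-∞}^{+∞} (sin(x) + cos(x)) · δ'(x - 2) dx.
- \cos{\left(2 \right)} + \sin{\left(2 \right)}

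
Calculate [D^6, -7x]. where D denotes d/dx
-42D^{5}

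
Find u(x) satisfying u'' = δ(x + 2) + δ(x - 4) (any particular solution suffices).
\frac{|x + 2|}{2} + \frac{|x - 4|}{2}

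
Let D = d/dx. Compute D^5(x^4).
0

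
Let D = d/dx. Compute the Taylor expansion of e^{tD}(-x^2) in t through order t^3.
- t^{2} - 2 t x - x^{2}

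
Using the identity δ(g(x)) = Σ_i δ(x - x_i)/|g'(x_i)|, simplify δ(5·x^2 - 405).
\frac{\delta(x - 9) + \delta(x + 9)}{90}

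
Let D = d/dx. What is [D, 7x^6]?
42 x^{5}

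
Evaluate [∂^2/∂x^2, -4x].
-8\frac{d}{dx}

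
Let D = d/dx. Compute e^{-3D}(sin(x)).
\sin{\left(x - 3 \right)}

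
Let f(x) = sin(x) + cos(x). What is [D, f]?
- \sin{\left(x \right)} + \cos{\left(x \right)}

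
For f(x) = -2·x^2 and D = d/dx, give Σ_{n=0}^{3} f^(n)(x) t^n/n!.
- 2 t^{2} - 4 t x - 2 x^{2}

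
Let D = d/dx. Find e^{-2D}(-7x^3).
- 7 x^{3} + 42 x^{2} - 84 x + 56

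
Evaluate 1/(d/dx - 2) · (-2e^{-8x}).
\frac{e^{- 8 x}}{5}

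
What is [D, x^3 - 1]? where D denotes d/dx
3 x^{2}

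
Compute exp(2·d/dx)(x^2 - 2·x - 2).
x^{2} + 2 x - 2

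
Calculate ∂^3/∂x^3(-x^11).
- 990 x^{8}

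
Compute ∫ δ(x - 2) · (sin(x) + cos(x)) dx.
\cos{\left(2 \right)} + \sin{\left(2 \right)}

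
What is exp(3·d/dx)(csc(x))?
\csc{\left(x + 3 \right)}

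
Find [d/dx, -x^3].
- 3 x^{2}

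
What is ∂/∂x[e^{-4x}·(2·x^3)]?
x^{2} \left(6 - 8 x\right) e^{- 4 x}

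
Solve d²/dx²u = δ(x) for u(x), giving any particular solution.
\frac{|x|}{2}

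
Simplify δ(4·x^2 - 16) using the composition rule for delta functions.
\frac{\delta(x - 2) + \delta(x + 2)}{16}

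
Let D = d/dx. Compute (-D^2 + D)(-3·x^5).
15 x^{3} \left(4 - x\right)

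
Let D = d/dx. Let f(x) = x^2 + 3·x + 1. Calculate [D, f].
2 x + 3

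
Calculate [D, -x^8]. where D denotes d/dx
- 8 x^{7}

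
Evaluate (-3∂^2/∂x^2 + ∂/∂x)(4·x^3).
12 x \left(x - 6\right)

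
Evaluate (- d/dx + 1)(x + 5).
x + 4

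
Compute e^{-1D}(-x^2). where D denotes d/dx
- x^{2} + 2 x - 1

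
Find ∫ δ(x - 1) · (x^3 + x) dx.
2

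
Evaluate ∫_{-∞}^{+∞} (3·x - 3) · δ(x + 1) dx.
-6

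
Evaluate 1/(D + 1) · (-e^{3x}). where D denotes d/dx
- \frac{e^{3 x}}{4}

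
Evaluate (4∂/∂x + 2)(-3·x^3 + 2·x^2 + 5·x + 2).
- 6 x^{3} - 32 x^{2} + 26 x + 24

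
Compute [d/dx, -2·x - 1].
-2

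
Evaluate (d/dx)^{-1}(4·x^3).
x^{4}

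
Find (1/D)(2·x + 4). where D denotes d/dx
x^{2} + 4 x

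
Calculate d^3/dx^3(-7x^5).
- 420 x^{2}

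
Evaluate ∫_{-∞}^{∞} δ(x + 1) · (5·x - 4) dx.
-9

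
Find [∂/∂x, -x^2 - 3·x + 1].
- 2 x - 3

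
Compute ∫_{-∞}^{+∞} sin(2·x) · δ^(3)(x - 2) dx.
8 \cos{\left(4 \right)}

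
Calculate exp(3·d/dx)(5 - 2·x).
- 2 x - 1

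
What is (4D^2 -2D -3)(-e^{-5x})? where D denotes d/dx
- 107 e^{- 5 x}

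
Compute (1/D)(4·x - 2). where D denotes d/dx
2 x^{2} - 2 x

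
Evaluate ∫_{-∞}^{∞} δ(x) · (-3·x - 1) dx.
-1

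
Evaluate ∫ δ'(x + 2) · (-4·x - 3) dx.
4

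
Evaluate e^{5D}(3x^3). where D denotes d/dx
3 x^{3} + 45 x^{2} + 225 x + 375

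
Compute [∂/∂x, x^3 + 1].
3 x^{2}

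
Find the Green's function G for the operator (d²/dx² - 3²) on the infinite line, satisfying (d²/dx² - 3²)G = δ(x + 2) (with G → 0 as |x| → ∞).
-\frac{e^{-3|x + 2|}}{6}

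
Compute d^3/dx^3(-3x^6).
- 360 x^{3}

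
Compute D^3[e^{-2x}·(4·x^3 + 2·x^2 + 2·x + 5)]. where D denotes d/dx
16 \left(- 2 x^{3} + 8 x^{2} - 7 x - 1\right) e^{- 2 x}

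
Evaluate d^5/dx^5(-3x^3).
0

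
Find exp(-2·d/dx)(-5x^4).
- 5 x^{4} + 40 x^{3} - 120 x^{2} + 160 x - 80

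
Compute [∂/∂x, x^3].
3 x^{2}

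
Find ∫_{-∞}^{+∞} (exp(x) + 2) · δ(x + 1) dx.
e^{-1} + 2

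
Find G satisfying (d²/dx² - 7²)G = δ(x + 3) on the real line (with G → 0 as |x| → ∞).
-\frac{e^{-7|x + 3|}}{14}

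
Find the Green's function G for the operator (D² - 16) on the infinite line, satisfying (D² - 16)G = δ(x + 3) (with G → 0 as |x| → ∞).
-\frac{e^{-4|x + 3|}}{8}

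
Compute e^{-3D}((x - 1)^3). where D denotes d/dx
x^{3} - 12 x^{2} + 48 x - 64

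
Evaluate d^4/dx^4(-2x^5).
- 240 x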